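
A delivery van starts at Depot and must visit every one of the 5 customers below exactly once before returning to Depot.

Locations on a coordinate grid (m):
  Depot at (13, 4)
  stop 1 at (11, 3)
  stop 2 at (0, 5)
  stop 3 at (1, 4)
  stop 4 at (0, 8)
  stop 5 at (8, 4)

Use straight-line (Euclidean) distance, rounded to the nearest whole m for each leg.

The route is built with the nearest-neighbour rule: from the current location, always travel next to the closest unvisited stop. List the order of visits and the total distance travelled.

From Depot: distances to unvisited — stop 1=2, stop 5=5, stop 3=12, stop 2=13, stop 4=14. Nearest is stop 1 (2).
From stop 1: distances to unvisited — stop 5=3, stop 3=10, stop 2=11, stop 4=12. Nearest is stop 5 (3).
From stop 5: distances to unvisited — stop 3=7, stop 2=8, stop 4=9. Nearest is stop 3 (7).
From stop 3: distances to unvisited — stop 2=1, stop 4=4. Nearest is stop 2 (1).
From stop 2: distances to unvisited — stop 4=3. Nearest is stop 4 (3).
Return stop 4→Depot: 14.
Total = 2 + 3 + 7 + 1 + 3 + 14 = 30.

Nearest-neighbour total = 30 m; route Depot → stop 1 → stop 5 → stop 3 → stop 2 → stop 4 → Depot.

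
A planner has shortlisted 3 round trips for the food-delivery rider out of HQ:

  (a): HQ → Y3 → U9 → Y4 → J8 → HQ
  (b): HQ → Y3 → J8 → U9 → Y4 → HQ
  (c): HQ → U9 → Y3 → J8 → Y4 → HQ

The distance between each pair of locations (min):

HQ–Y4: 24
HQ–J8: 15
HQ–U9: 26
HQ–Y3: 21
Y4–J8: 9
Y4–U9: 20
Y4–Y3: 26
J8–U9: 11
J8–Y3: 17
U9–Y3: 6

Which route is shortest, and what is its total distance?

(a): 21 + 6 + 20 + 9 + 15 = 71
(b): 21 + 17 + 11 + 20 + 24 = 93
(c): 26 + 6 + 17 + 9 + 24 = 82

71 min — (a) is the shortest.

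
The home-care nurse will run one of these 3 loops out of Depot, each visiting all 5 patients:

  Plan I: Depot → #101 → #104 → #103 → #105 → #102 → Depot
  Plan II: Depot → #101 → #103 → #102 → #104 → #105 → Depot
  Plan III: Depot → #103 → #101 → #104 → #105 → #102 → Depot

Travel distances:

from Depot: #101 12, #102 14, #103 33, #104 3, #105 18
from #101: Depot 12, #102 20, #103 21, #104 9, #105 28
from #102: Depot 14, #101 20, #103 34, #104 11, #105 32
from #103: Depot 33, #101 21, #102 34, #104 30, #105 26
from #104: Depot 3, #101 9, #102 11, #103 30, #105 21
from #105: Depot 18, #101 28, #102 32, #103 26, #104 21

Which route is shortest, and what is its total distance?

117 — Plan II is the shortest.

Plan I: 12 + 9 + 30 + 26 + 32 + 14 = 123
Plan II: 12 + 21 + 34 + 11 + 21 + 18 = 117
Plan III: 33 + 21 + 9 + 21 + 32 + 14 = 130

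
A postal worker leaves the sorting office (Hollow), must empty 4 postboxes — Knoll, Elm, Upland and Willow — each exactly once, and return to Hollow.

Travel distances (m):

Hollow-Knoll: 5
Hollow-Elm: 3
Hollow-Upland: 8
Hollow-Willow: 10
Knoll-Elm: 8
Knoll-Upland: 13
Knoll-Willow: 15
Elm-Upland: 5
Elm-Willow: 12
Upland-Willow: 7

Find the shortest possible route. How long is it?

There are 12 distinct closed tours to check (reversals are equivalent).
Hollow → Knoll → Elm → Upland → Willow → Hollow: 5+8+5+7+10 = 35
Hollow → Knoll → Elm → Willow → Upland → Hollow: 5+8+12+7+8 = 40
Hollow → Knoll → Upland → Elm → Willow → Hollow: 5+13+5+12+10 = 45
Hollow → Knoll → Upland → Willow → Elm → Hollow: 5+13+7+12+3 = 40
Hollow → Knoll → Willow → Elm → Upland → Hollow: 5+15+12+5+8 = 45
Hollow → Knoll → Willow → Upland → Elm → Hollow: 5+15+7+5+3 = 35
Hollow → Elm → Knoll → Upland → Willow → Hollow: 3+8+13+7+10 = 41
Hollow → Elm → Knoll → Willow → Upland → Hollow: 3+8+15+7+8 = 41
Hollow → Elm → Upland → Knoll → Willow → Hollow: 3+5+13+15+10 = 46
Hollow → Elm → Willow → Knoll → Upland → Hollow: 3+12+15+13+8 = 51
Hollow → Upland → Knoll → Elm → Willow → Hollow: 8+13+8+12+10 = 51
Hollow → Upland → Elm → Knoll → Willow → Hollow: 8+5+8+15+10 = 46
The minimum is 35.
One optimal route: Hollow → Knoll → Elm → Upland → Willow → Hollow (or its reverse).

35 m — the shortest possible round trip.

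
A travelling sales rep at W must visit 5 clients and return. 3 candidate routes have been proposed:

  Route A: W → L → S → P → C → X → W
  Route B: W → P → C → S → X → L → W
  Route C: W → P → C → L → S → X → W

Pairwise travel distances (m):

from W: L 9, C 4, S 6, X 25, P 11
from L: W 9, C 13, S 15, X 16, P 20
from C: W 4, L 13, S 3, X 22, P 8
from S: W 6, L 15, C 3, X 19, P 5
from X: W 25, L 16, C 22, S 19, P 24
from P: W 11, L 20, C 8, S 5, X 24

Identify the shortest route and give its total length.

Route A: 9 + 15 + 5 + 8 + 22 + 25 = 84
Route B: 11 + 8 + 3 + 19 + 16 + 9 = 66
Route C: 11 + 8 + 13 + 15 + 19 + 25 = 91

Shortest is Route B, total 66 m.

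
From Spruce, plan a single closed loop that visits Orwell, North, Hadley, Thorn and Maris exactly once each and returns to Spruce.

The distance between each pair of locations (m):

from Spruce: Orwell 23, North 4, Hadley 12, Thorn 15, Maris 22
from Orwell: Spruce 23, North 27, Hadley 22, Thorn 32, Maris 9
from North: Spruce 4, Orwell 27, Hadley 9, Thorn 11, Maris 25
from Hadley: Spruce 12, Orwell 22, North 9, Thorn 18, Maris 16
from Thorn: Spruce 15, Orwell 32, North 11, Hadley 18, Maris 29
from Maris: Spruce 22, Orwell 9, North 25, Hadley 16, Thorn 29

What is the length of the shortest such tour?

Spruce → Orwell → North → Hadley → Thorn → Maris → Spruce: 23+27+9+18+29+22 = 128
Spruce → Orwell → North → Hadley → Maris → Thorn → Spruce: 23+27+9+16+29+15 = 119
Spruce → Orwell → North → Thorn → Hadley → Maris → Spruce: 23+27+11+18+16+22 = 117
Spruce → Orwell → North → Thorn → Maris → Hadley → Spruce: 23+27+11+29+16+12 = 118
Spruce → Orwell → North → Maris → Hadley → Thorn → Spruce: 23+27+25+16+18+15 = 124
Spruce → Orwell → North → Maris → Thorn → Hadley → Spruce: 23+27+25+29+18+12 = 134
Spruce → Orwell → Hadley → North → Thorn → Maris → Spruce: 23+22+9+11+29+22 = 116
Spruce → Orwell → Hadley → North → Maris → Thorn → Spruce: 23+22+9+25+29+15 = 123
Spruce → Orwell → Hadley → Thorn → North → Maris → Spruce: 23+22+18+11+25+22 = 121
Spruce → Orwell → Hadley → Thorn → Maris → North → Spruce: 23+22+18+29+25+4 = 121
Spruce → Orwell → Hadley → Maris → North → Thorn → Spruce: 23+22+16+25+11+15 = 112
Spruce → Orwell → Hadley → Maris → Thorn → North → Spruce: 23+22+16+29+11+4 = 105
Spruce → Orwell → Thorn → North → Hadley → Maris → Spruce: 23+32+11+9+16+22 = 113
Spruce → Orwell → Thorn → North → Maris → Hadley → Spruce: 23+32+11+25+16+12 = 119
… (46 more)
Spruce → Orwell → Maris → Hadley → Thorn → North → Spruce: 23+9+16+18+11+4 = 81  ← best
The minimum is 81.
One optimal route: Spruce → Orwell → Maris → Hadley → Thorn → North → Spruce (or its reverse).

81 m — the shortest possible round trip.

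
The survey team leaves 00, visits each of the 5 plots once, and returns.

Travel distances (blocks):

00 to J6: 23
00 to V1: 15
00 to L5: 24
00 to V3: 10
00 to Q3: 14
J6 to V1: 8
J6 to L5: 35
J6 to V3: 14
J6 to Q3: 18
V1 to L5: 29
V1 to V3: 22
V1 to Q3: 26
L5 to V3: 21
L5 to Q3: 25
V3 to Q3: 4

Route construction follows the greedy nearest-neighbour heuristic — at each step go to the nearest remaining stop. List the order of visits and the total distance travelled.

Nearest-neighbour total = 93 blocks; route 00 → V3 → Q3 → J6 → V1 → L5 → 00.

From 00: distances to unvisited — V3=10, Q3=14, V1=15, J6=23, L5=24. Nearest is V3 (10).
From V3: distances to unvisited — Q3=4, J6=14, L5=21, V1=22. Nearest is Q3 (4).
From Q3: distances to unvisited — J6=18, L5=25, V1=26. Nearest is J6 (18).
From J6: distances to unvisited — V1=8, L5=35. Nearest is V1 (8).
From V1: distances to unvisited — L5=29. Nearest is L5 (29).
Return L5→00: 24.
Total = 10 + 4 + 18 + 8 + 29 + 24 = 93.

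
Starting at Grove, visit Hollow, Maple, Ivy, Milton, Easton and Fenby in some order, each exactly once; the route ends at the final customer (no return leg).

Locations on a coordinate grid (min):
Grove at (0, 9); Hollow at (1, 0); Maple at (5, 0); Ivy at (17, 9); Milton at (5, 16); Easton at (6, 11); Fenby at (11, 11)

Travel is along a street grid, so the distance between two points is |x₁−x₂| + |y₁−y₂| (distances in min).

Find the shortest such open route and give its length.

Minimum one-way distance = 49 min.

There are 6! = 720 possible orderings.
Grove - Hollow - Maple - Ivy - Milton - Easton - Fenby: 10+4+21+19+6+5 = 65
Grove - Hollow - Maple - Ivy - Milton - Fenby - Easton: 10+4+21+19+11+5 = 70
Grove - Hollow - Maple - Ivy - Easton - Milton - Fenby: 10+4+21+13+6+11 = 65
Grove - Hollow - Maple - Ivy - Easton - Fenby - Milton: 10+4+21+13+5+11 = 64
Grove - Hollow - Maple - Ivy - Fenby - Milton - Easton: 10+4+21+8+11+6 = 60
Grove - Hollow - Maple - Ivy - Fenby - Easton - Milton: 10+4+21+8+5+6 = 54
Grove - Hollow - Maple - Milton - Ivy - Easton - Fenby: 10+4+16+19+13+5 = 67
Grove - Hollow - Maple - Milton - Ivy - Fenby - Easton: 10+4+16+19+8+5 = 62
… (712 more)
Grove - Hollow - Maple - Milton - Easton - Fenby - Ivy: 10+4+16+6+5+8 = 49  ← best
The minimum is 49.
One shortest path: Grove → Hollow → Maple → Milton → Easton → Fenby → Ivy.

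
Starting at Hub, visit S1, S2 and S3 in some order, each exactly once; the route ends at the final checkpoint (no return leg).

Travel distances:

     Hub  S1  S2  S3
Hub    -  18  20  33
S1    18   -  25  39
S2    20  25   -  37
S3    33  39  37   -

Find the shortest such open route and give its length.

There are 3! = 6 possible orderings.
Hub - S1 - S2 - S3: 18+25+37 = 80
Hub - S1 - S3 - S2: 18+39+37 = 94
Hub - S2 - S1 - S3: 20+25+39 = 84
Hub - S2 - S3 - S1: 20+37+39 = 96
Hub - S3 - S1 - S2: 33+39+25 = 97
Hub - S3 - S2 - S1: 33+37+25 = 95
The minimum is 80.
One shortest path: Hub → S1 → S2 → S3.

Minimum one-way distance = 80.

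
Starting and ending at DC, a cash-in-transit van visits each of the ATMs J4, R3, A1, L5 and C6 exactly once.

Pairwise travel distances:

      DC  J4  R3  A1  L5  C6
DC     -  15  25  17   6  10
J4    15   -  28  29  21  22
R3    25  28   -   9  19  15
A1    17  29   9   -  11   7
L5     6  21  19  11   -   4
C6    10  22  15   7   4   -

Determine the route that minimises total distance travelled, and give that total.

DC→J4→R3→A1→L5→C6→DC: 15+28+9+11+4+10 = 77
DC→J4→R3→A1→C6→L5→DC: 15+28+9+7+4+6 = 69
DC→J4→R3→L5→A1→C6→DC: 15+28+19+11+7+10 = 90
DC→J4→R3→L5→C6→A1→DC: 15+28+19+4+7+17 = 90
DC→J4→R3→C6→A1→L5→DC: 15+28+15+7+11+6 = 82
DC→J4→R3→C6→L5→A1→DC: 15+28+15+4+11+17 = 90
DC→J4→A1→R3→L5→C6→DC: 15+29+9+19+4+10 = 86
DC→J4→A1→R3→C6→L5→DC: 15+29+9+15+4+6 = 78
DC→J4→A1→L5→R3→C6→DC: 15+29+11+19+15+10 = 99
DC→J4→A1→L5→C6→R3→DC: 15+29+11+4+15+25 = 99
DC→J4→A1→C6→R3→L5→DC: 15+29+7+15+19+6 = 91
DC→J4→A1→C6→L5→R3→DC: 15+29+7+4+19+25 = 99
DC→J4→L5→R3→A1→C6→DC: 15+21+19+9+7+10 = 81
DC→J4→L5→R3→C6→A1→DC: 15+21+19+15+7+17 = 94
… (46 more)
The minimum is 69.
One optimal route: DC → J4 → R3 → A1 → C6 → L5 → DC (or its reverse).

69 — the shortest possible round trip.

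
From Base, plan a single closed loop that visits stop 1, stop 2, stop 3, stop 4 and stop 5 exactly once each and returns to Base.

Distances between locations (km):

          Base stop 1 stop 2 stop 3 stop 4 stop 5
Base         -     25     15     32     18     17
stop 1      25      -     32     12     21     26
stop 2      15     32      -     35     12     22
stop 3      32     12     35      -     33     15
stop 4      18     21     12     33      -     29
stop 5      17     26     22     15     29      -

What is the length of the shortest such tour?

Shortest round trip = 92 km.

With 5 stops there are 5!/2 = 60 distinct round trips (a route and its reverse cost the same).
Base - stop 1 - stop 2 - stop 3 - stop 4 - stop 5 - Base: 25+32+35+33+29+17 = 171
Base - stop 1 - stop 2 - stop 3 - stop 5 - stop 4 - Base: 25+32+35+15+29+18 = 154
Base - stop 1 - stop 2 - stop 4 - stop 3 - stop 5 - Base: 25+32+12+33+15+17 = 134
Base - stop 1 - stop 2 - stop 4 - stop 5 - stop 3 - Base: 25+32+12+29+15+32 = 145
Base - stop 1 - stop 2 - stop 5 - stop 3 - stop 4 - Base: 25+32+22+15+33+18 = 145
Base - stop 1 - stop 2 - stop 5 - stop 4 - stop 3 - Base: 25+32+22+29+33+32 = 173
Base - stop 1 - stop 3 - stop 2 - stop 4 - stop 5 - Base: 25+12+35+12+29+17 = 130
Base - stop 1 - stop 3 - stop 2 - stop 5 - stop 4 - Base: 25+12+35+22+29+18 = 141
Base - stop 1 - stop 3 - stop 4 - stop 2 - stop 5 - Base: 25+12+33+12+22+17 = 121
Base - stop 1 - stop 3 - stop 4 - stop 5 - stop 2 - Base: 25+12+33+29+22+15 = 136
Base - stop 1 - stop 3 - stop 5 - stop 2 - stop 4 - Base: 25+12+15+22+12+18 = 104
Base - stop 1 - stop 3 - stop 5 - stop 4 - stop 2 - Base: 25+12+15+29+12+15 = 108
Base - stop 1 - stop 4 - stop 2 - stop 3 - stop 5 - Base: 25+21+12+35+15+17 = 125
Base - stop 1 - stop 4 - stop 2 - stop 5 - stop 3 - Base: 25+21+12+22+15+32 = 127
… (46 more)
Base - stop 2 - stop 4 - stop 1 - stop 3 - stop 5 - Base: 15+12+21+12+15+17 = 92  ← best
The minimum is 92.
One optimal route: Base → stop 2 → stop 4 → stop 1 → stop 3 → stop 5 → Base (or its reverse).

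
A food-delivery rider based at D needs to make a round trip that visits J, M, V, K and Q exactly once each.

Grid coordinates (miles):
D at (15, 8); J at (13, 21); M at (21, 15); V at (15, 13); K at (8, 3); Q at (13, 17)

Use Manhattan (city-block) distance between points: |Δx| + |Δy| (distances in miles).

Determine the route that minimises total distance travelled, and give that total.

Shortest round trip = 62 miles.

D→J→M→V→K→Q→D: 15+14+8+17+19+11 = 84
D→J→M→V→Q→K→D: 15+14+8+6+19+12 = 74
D→J→M→K→V→Q→D: 15+14+25+17+6+11 = 88
D→J→M→K→Q→V→D: 15+14+25+19+6+5 = 84
D→J→M→Q→V→K→D: 15+14+10+6+17+12 = 74
D→J→M→Q→K→V→D: 15+14+10+19+17+5 = 80
D→J→V→M→K→Q→D: 15+10+8+25+19+11 = 88
D→J→V→M→Q→K→D: 15+10+8+10+19+12 = 74
D→J→V→K→M→Q→D: 15+10+17+25+10+11 = 88
D→J→V→K→Q→M→D: 15+10+17+19+10+13 = 84
D→J→V→Q→M→K→D: 15+10+6+10+25+12 = 78
D→J→V→Q→K→M→D: 15+10+6+19+25+13 = 88
D→J→K→M→V→Q→D: 15+23+25+8+6+11 = 88
D→J→K→M→Q→V→D: 15+23+25+10+6+5 = 84
… (46 more)
D→V→M→J→Q→K→D: 5+8+14+4+19+12 = 62  ← best
The minimum is 62.
One optimal route: D → V → M → J → Q → K → D (or its reverse).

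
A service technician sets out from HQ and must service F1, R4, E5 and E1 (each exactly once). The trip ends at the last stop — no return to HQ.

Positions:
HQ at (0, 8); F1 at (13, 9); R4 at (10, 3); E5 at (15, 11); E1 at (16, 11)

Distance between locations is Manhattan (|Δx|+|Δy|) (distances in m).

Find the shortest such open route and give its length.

Shortest open route: 29 m.

There are 4! = 24 possible orderings.
HQ→F1→R4→E5→E1: 14+9+13+1 = 37
HQ→F1→R4→E1→E5: 14+9+14+1 = 38
HQ→F1→E5→R4→E1: 14+4+13+14 = 45
HQ→F1→E5→E1→R4: 14+4+1+14 = 33
HQ→F1→E1→R4→E5: 14+5+14+13 = 46
HQ→F1→E1→E5→R4: 14+5+1+13 = 33
HQ→R4→F1→E5→E1: 15+9+4+1 = 29
HQ→R4→F1→E1→E5: 15+9+5+1 = 30
HQ→R4→E5→F1→E1: 15+13+4+5 = 37
HQ→R4→E5→E1→F1: 15+13+1+5 = 34
HQ→R4→E1→F1→E5: 15+14+5+4 = 38
HQ→R4→E1→E5→F1: 15+14+1+4 = 34
HQ→E5→F1→R4→E1: 18+4+9+14 = 45
HQ→E5→F1→E1→R4: 18+4+5+14 = 41
… (10 more)
The minimum is 29.
One shortest path: HQ → R4 → F1 → E5 → E1.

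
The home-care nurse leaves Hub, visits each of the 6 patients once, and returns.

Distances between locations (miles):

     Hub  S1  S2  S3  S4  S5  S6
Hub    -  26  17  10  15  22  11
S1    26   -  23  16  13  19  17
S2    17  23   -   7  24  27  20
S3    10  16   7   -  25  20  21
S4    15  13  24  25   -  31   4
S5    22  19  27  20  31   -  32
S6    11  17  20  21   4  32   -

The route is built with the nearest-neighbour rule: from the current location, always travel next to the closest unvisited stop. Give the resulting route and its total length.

From Hub: distances to unvisited — S3=10, S6=11, S4=15, S2=17, S5=22, S1=26. Nearest is S3 (10).
From S3: distances to unvisited — S2=7, S1=16, S5=20, S6=21, S4=25. Nearest is S2 (7).
From S2: distances to unvisited — S6=20, S1=23, S4=24, S5=27. Nearest is S6 (20).
From S6: distances to unvisited — S4=4, S1=17, S5=32. Nearest is S4 (4).
From S4: distances to unvisited — S1=13, S5=31. Nearest is S1 (13).
From S1: distances to unvisited — S5=19. Nearest is S5 (19).
Return S5→Hub: 22.
Total = 10 + 7 + 20 + 4 + 13 + 19 + 22 = 95.

Nearest-neighbour total = 95 miles; route Hub → S3 → S2 → S6 → S4 → S1 → S5 → Hub.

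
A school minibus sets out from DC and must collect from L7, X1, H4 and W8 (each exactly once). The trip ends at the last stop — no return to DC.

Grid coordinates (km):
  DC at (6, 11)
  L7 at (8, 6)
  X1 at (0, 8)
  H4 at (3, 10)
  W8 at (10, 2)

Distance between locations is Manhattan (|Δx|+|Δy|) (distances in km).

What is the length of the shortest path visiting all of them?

25 km — the minimum one-way total.

There are 4! = 24 possible orderings.
DC - L7 - X1 - H4 - W8: 7+10+5+15 = 37
DC - L7 - X1 - W8 - H4: 7+10+16+15 = 48
DC - L7 - H4 - X1 - W8: 7+9+5+16 = 37
DC - L7 - H4 - W8 - X1: 7+9+15+16 = 47
DC - L7 - W8 - X1 - H4: 7+6+16+5 = 34
DC - L7 - W8 - H4 - X1: 7+6+15+5 = 33
DC - X1 - L7 - H4 - W8: 9+10+9+15 = 43
DC - X1 - L7 - W8 - H4: 9+10+6+15 = 40
DC - X1 - H4 - L7 - W8: 9+5+9+6 = 29
DC - X1 - H4 - W8 - L7: 9+5+15+6 = 35
DC - X1 - W8 - L7 - H4: 9+16+6+9 = 40
DC - X1 - W8 - H4 - L7: 9+16+15+9 = 49
DC - H4 - L7 - X1 - W8: 4+9+10+16 = 39
DC - H4 - L7 - W8 - X1: 4+9+6+16 = 35
… (10 more)
DC - H4 - X1 - L7 - W8: 4+5+10+6 = 25  ← best
The minimum is 25.
One shortest path: DC → H4 → X1 → L7 → W8.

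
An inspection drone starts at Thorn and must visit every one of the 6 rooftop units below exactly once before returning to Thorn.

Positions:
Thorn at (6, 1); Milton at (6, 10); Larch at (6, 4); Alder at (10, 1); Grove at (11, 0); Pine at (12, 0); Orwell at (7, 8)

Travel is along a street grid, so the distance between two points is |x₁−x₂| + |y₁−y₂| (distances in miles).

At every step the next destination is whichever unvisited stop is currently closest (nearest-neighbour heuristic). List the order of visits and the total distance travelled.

At Thorn the remaining stops are Larch 3, Alder 4, Grove 6, Pine 7, Orwell 8, Milton 9; go to Larch.
At Larch the remaining stops are Orwell 5, Milton 6, Alder 7, Grove 9, Pine 10; go to Orwell.
At Orwell the remaining stops are Milton 3, Alder 10, Grove 12, Pine 13; go to Milton.
At Milton the remaining stops are Alder 13, Grove 15, Pine 16; go to Alder.
At Alder the remaining stops are Grove 2, Pine 3; go to Grove.
At Grove the remaining stops are Pine 1; go to Pine.
Return Pine→Thorn: 7.
Total = 3 + 5 + 3 + 13 + 2 + 1 + 7 = 34.

Nearest-neighbour total = 34 miles; route Thorn → Larch → Orwell → Milton → Alder → Grove → Pine → Thorn.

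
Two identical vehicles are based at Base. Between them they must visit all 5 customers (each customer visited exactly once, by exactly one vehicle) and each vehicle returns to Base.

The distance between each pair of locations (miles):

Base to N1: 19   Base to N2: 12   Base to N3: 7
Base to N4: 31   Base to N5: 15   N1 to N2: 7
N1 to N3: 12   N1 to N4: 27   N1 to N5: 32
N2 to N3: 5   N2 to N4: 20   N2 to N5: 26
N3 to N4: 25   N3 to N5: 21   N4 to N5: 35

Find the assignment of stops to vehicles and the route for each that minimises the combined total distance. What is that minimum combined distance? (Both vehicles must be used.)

There are 2^4 − 1 = 15 ways to divide the 5 stops into two non-empty groups. For each, the best each vehicle can do is its own shortest tour through its group:
  {N1} + {N2, N3, N4, N5}: 38 + 82 = 120
  {N2} + {N1, N3, N4, N5}: 24 + 96 = 120
  {N1, N2} + {N3, N4, N5}: 38 + 82 = 120
  {N3} + {N1, N2, N4, N5}: 14 + 96 = 110
  {N1, N3} + {N2, N4, N5}: 38 + 82 = 120
  {N2, N3} + {N1, N4, N5}: 24 + 96 = 120
  … (15 splits in total)
  {N1, N2, N3, N4} + {N5}: 77 + 30 = 107  ← best
Best: vehicle 1 Base → N3 → N1 → N2 → N4 → Base = 77; vehicle 2 Base → N5 → Base = 30; combined 107.

Minimum combined distance: 107 miles.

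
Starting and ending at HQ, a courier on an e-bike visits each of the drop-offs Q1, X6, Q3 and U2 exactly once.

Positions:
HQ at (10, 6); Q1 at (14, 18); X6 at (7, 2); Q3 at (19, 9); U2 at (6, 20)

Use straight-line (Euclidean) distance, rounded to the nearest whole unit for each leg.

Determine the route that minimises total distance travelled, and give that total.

Shortest round trip = 50.

There are 12 distinct closed tours to check (reversals are equivalent).
HQ→Q1→X6→Q3→U2→HQ: 13+17+14+17+15 = 76
HQ→Q1→X6→U2→Q3→HQ: 13+17+18+17+9 = 74
HQ→Q1→Q3→X6→U2→HQ: 13+10+14+18+15 = 70
HQ→Q1→Q3→U2→X6→HQ: 13+10+17+18+5 = 63
HQ→Q1→U2→X6→Q3→HQ: 13+8+18+14+9 = 62
HQ→Q1→U2→Q3→X6→HQ: 13+8+17+14+5 = 57
HQ→X6→Q1→Q3→U2→HQ: 5+17+10+17+15 = 64
HQ→X6→Q1→U2→Q3→HQ: 5+17+8+17+9 = 56
HQ→X6→Q3→Q1→U2→HQ: 5+14+10+8+15 = 52
HQ→X6→U2→Q1→Q3→HQ: 5+18+8+10+9 = 50
HQ→Q3→Q1→X6→U2→HQ: 9+10+17+18+15 = 69
HQ→Q3→X6→Q1→U2→HQ: 9+14+17+8+15 = 63
The minimum is 50.
One optimal route: HQ → X6 → U2 → Q1 → Q3 → HQ (or its reverse).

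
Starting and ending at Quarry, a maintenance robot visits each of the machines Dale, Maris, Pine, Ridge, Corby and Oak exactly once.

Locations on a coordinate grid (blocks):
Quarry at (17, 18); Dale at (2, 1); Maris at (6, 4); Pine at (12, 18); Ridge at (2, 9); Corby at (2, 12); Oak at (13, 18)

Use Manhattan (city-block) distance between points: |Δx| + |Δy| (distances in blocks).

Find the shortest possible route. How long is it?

Minimum total distance: 64 blocks.

With 6 stops there are 6!/2 = 360 distinct round trips (a route and its reverse cost the same).
Quarry - Dale - Maris - Pine - Ridge - Corby - Oak - Quarry: 32+7+20+19+3+17+4 = 102
Quarry - Dale - Maris - Pine - Ridge - Oak - Corby - Quarry: 32+7+20+19+20+17+21 = 136
Quarry - Dale - Maris - Pine - Corby - Ridge - Oak - Quarry: 32+7+20+16+3+20+4 = 102
Quarry - Dale - Maris - Pine - Corby - Oak - Ridge - Quarry: 32+7+20+16+17+20+24 = 136
Quarry - Dale - Maris - Pine - Oak - Ridge - Corby - Quarry: 32+7+20+1+20+3+21 = 104
Quarry - Dale - Maris - Pine - Oak - Corby - Ridge - Quarry: 32+7+20+1+17+3+24 = 104
Quarry - Dale - Maris - Ridge - Pine - Corby - Oak - Quarry: 32+7+9+19+16+17+4 = 104
Quarry - Dale - Maris - Ridge - Pine - Oak - Corby - Quarry: 32+7+9+19+1+17+21 = 106
… (352 more)
Quarry - Maris - Dale - Ridge - Corby - Pine - Oak - Quarry: 25+7+8+3+16+1+4 = 64  ← best
The minimum is 64.
One optimal route: Quarry → Maris → Dale → Ridge → Corby → Pine → Oak → Quarry (or its reverse).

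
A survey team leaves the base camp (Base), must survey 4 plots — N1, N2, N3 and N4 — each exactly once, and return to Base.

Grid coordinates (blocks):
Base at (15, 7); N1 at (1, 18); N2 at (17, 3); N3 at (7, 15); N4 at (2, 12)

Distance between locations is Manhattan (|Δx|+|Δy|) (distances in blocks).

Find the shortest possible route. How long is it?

62 blocks — the shortest possible round trip.

Base - N1 - N2 - N3 - N4 - Base: 25+31+22+8+18 = 104
Base - N1 - N2 - N4 - N3 - Base: 25+31+24+8+16 = 104
Base - N1 - N3 - N2 - N4 - Base: 25+9+22+24+18 = 98
Base - N1 - N3 - N4 - N2 - Base: 25+9+8+24+6 = 72
Base - N1 - N4 - N2 - N3 - Base: 25+7+24+22+16 = 94
Base - N1 - N4 - N3 - N2 - Base: 25+7+8+22+6 = 68
Base - N2 - N1 - N3 - N4 - Base: 6+31+9+8+18 = 72
Base - N2 - N1 - N4 - N3 - Base: 6+31+7+8+16 = 68
Base - N2 - N3 - N1 - N4 - Base: 6+22+9+7+18 = 62
Base - N2 - N4 - N1 - N3 - Base: 6+24+7+9+16 = 62
Base - N3 - N1 - N2 - N4 - Base: 16+9+31+24+18 = 98
Base - N3 - N2 - N1 - N4 - Base: 16+22+31+7+18 = 94
The minimum is 62.
One optimal route: Base → N2 → N3 → N1 → N4 → Base (or its reverse).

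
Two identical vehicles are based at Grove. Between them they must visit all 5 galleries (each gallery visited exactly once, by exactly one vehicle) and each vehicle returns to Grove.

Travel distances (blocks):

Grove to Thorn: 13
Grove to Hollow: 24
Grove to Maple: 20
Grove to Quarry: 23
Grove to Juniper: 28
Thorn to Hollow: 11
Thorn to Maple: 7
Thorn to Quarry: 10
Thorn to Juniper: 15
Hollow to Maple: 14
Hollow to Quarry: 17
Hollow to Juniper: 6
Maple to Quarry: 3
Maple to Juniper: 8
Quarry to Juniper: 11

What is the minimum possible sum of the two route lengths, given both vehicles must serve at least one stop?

90 blocks — the smallest possible combined total.

Try each way of splitting the stops between the two vehicles (each non-empty) and, for each split, find the best tour for each vehicle:
  {Thorn} + {Hollow, Maple, Quarry, Juniper}: 26 + 64 = 90
  {Hollow} + {Thorn, Maple, Quarry, Juniper}: 48 + 62 = 110
  {Thorn, Hollow} + {Maple, Quarry, Juniper}: 48 + 62 = 110
  {Maple} + {Thorn, Hollow, Quarry, Juniper}: 40 + 64 = 104
  {Thorn, Maple} + {Hollow, Quarry, Juniper}: 40 + 64 = 104
  {Hollow, Maple} + {Thorn, Quarry, Juniper}: 58 + 62 = 120
  … (15 splits in total)
Best: vehicle 1 Grove → Thorn → Grove = 26; vehicle 2 Grove → Hollow → Juniper → Maple → Quarry → Grove = 64; combined 90.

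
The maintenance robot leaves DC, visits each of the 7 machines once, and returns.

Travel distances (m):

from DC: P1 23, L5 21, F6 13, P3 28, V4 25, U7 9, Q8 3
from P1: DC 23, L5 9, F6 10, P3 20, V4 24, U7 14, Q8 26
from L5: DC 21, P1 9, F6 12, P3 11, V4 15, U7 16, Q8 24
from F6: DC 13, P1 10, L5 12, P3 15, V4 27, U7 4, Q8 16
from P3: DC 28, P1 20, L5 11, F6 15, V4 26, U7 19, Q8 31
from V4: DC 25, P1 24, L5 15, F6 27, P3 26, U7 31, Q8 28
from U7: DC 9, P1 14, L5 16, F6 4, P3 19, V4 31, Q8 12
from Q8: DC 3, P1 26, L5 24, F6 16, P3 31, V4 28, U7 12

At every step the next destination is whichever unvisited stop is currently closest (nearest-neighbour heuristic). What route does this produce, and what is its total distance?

Total distance 100 m via the nearest-neighbour route DC → Q8 → U7 → F6 → P1 → L5 → P3 → V4 → DC.

At DC the remaining stops are Q8 3, U7 9, F6 13, L5 21, P1 23, V4 25, P3 28; go to Q8.
At Q8 the remaining stops are U7 12, F6 16, L5 24, P1 26, V4 28, P3 31; go to U7.
At U7 the remaining stops are F6 4, P1 14, L5 16, P3 19, V4 31; go to F6.
At F6 the remaining stops are P1 10, L5 12, P3 15, V4 27; go to P1.
At P1 the remaining stops are L5 9, P3 20, V4 24; go to L5.
At L5 the remaining stops are P3 11, V4 15; go to P3.
At P3 the remaining stops are V4 26; go to V4.
Return V4→DC: 25.
Total = 3 + 12 + 4 + 10 + 9 + 11 + 26 + 25 = 100.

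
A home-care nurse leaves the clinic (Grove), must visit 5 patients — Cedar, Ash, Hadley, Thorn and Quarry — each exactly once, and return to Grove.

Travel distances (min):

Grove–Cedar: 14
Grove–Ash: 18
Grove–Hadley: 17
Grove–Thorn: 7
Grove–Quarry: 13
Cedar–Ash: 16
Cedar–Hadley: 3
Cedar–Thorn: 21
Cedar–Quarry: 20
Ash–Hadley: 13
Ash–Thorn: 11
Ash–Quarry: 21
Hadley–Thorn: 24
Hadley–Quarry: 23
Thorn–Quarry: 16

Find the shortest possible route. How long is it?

67 min — the shortest possible round trip.

There are 60 distinct closed tours to check (reversals are equivalent).
Grove - Cedar - Ash - Hadley - Thorn - Quarry - Grove: 14+16+13+24+16+13 = 96
Grove - Cedar - Ash - Hadley - Quarry - Thorn - Grove: 14+16+13+23+16+7 = 89
Grove - Cedar - Ash - Thorn - Hadley - Quarry - Grove: 14+16+11+24+23+13 = 101
Grove - Cedar - Ash - Thorn - Quarry - Hadley - Grove: 14+16+11+16+23+17 = 97
Grove - Cedar - Ash - Quarry - Hadley - Thorn - Grove: 14+16+21+23+24+7 = 105
Grove - Cedar - Ash - Quarry - Thorn - Hadley - Grove: 14+16+21+16+24+17 = 108
Grove - Cedar - Hadley - Ash - Thorn - Quarry - Grove: 14+3+13+11+16+13 = 70
Grove - Cedar - Hadley - Ash - Quarry - Thorn - Grove: 14+3+13+21+16+7 = 74
Grove - Cedar - Hadley - Thorn - Ash - Quarry - Grove: 14+3+24+11+21+13 = 86
Grove - Cedar - Hadley - Thorn - Quarry - Ash - Grove: 14+3+24+16+21+18 = 96
Grove - Cedar - Hadley - Quarry - Ash - Thorn - Grove: 14+3+23+21+11+7 = 79
Grove - Cedar - Hadley - Quarry - Thorn - Ash - Grove: 14+3+23+16+11+18 = 85
Grove - Cedar - Thorn - Ash - Hadley - Quarry - Grove: 14+21+11+13+23+13 = 95
Grove - Cedar - Thorn - Ash - Quarry - Hadley - Grove: 14+21+11+21+23+17 = 107
… (46 more)
Grove - Thorn - Ash - Hadley - Cedar - Quarry - Grove: 7+11+13+3+20+13 = 67  ← best
The minimum is 67.
One optimal route: Grove → Thorn → Ash → Hadley → Cedar → Quarry → Grove (or its reverse).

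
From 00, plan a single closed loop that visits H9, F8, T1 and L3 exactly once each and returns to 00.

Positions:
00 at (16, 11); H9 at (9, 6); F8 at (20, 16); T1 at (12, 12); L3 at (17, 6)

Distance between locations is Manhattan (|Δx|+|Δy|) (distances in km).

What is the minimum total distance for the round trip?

44 km — the shortest possible round trip.

With 4 stops there are 4!/2 = 12 distinct round trips (a route and its reverse cost the same).
00 - H9 - F8 - T1 - L3 - 00: 12+21+12+11+6 = 62
00 - H9 - F8 - L3 - T1 - 00: 12+21+13+11+5 = 62
00 - H9 - T1 - F8 - L3 - 00: 12+9+12+13+6 = 52
00 - H9 - T1 - L3 - F8 - 00: 12+9+11+13+9 = 54
00 - H9 - L3 - F8 - T1 - 00: 12+8+13+12+5 = 50
00 - H9 - L3 - T1 - F8 - 00: 12+8+11+12+9 = 52
00 - F8 - H9 - T1 - L3 - 00: 9+21+9+11+6 = 56
00 - F8 - H9 - L3 - T1 - 00: 9+21+8+11+5 = 54
00 - F8 - T1 - H9 - L3 - 00: 9+12+9+8+6 = 44
00 - F8 - L3 - H9 - T1 - 00: 9+13+8+9+5 = 44
00 - T1 - H9 - F8 - L3 - 00: 5+9+21+13+6 = 54
00 - T1 - F8 - H9 - L3 - 00: 5+12+21+8+6 = 52
The minimum is 44.
One optimal route: 00 → F8 → T1 → H9 → L3 → 00 (or its reverse).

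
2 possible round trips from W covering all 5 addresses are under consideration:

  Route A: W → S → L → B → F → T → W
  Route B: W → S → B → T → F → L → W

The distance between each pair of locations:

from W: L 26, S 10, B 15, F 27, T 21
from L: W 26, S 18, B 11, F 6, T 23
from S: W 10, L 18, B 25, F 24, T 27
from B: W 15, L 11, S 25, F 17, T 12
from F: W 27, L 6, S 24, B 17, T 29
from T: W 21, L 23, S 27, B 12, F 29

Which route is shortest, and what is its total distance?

106 — Route A is the shortest.

Route A: 10 + 18 + 11 + 17 + 29 + 21 = 106
Route B: 10 + 25 + 12 + 29 + 6 + 26 = 108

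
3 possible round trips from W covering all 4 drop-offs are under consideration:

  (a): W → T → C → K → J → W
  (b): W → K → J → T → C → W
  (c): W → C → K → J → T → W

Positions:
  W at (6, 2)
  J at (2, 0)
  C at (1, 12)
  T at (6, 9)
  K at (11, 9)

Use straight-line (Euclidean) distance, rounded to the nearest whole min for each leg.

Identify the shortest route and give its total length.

40 min — (a) is the shortest.

(a): 7 + 6 + 10 + 13 + 4 = 40
(b): 9 + 13 + 10 + 6 + 11 = 49
(c): 11 + 10 + 13 + 10 + 7 = 51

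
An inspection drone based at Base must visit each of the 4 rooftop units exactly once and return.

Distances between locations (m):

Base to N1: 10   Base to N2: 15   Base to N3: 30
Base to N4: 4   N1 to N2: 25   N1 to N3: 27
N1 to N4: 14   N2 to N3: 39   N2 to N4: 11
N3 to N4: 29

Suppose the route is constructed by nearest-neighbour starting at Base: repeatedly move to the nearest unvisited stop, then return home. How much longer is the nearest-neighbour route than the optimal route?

The nearest-neighbour route is 6 m longer than optimal.

From Base: N4=4, N1=10, N2=15, N3=30 → choose N4 (4).
From N4: N2=11, N1=14, N3=29 → choose N2 (11).
From N2: N1=25, N3=39 → choose N1 (25).
From N1: N3=27 → choose N3 (27).
NN route Base → N4 → N2 → N1 → N3 → Base costs 97.
Optimal: Base → N1 → N3 → N2 → N4 → Base costs 91 (by enumerating all 12 distinct tours).
Excess = 97 − 91 = 6.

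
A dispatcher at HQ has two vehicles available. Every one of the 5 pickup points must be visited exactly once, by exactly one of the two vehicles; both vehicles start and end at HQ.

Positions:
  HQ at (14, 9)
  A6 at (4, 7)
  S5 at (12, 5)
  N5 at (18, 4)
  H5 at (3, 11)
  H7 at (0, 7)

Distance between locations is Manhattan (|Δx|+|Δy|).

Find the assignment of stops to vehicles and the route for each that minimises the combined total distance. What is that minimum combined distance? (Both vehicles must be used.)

58 — the smallest possible combined total.

Try each way of splitting the stops between the two vehicles (each non-empty) and, for each split, find the best tour for each vehicle:
  {A6} + {S5, N5, H5, H7}: 24 + 50 = 74
  {S5} + {A6, N5, H5, H7}: 12 + 50 = 62
  {A6, S5} + {N5, H5, H7}: 28 + 50 = 78
  {N5} + {A6, S5, H5, H7}: 18 + 40 = 58
  {A6, N5} + {S5, H5, H7}: 38 + 40 = 78
  {S5, N5} + {A6, H5, H7}: 22 + 36 = 58
  … (15 splits in total)
Best: vehicle 1 HQ → N5 → HQ = 18; vehicle 2 HQ → S5 → A6 → H7 → H5 → HQ = 40; combined 58.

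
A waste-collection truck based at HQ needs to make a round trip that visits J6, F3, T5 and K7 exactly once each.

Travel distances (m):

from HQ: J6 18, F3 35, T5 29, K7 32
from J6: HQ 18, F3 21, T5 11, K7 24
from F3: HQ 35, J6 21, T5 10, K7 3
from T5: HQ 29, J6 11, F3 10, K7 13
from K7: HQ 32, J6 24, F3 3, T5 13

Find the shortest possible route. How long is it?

With 4 stops there are 4!/2 = 12 distinct round trips (a route and its reverse cost the same).
HQ - J6 - F3 - T5 - K7 - HQ: 18+21+10+13+32 = 94
HQ - J6 - F3 - K7 - T5 - HQ: 18+21+3+13+29 = 84
HQ - J6 - T5 - F3 - K7 - HQ: 18+11+10+3+32 = 74
HQ - J6 - T5 - K7 - F3 - HQ: 18+11+13+3+35 = 80
HQ - J6 - K7 - F3 - T5 - HQ: 18+24+3+10+29 = 84
HQ - J6 - K7 - T5 - F3 - HQ: 18+24+13+10+35 = 100
HQ - F3 - J6 - T5 - K7 - HQ: 35+21+11+13+32 = 112
HQ - F3 - J6 - K7 - T5 - HQ: 35+21+24+13+29 = 122
HQ - F3 - T5 - J6 - K7 - HQ: 35+10+11+24+32 = 112
HQ - F3 - K7 - J6 - T5 - HQ: 35+3+24+11+29 = 102
HQ - T5 - J6 - F3 - K7 - HQ: 29+11+21+3+32 = 96
HQ - T5 - F3 - J6 - K7 - HQ: 29+10+21+24+32 = 116
The minimum is 74.
One optimal route: HQ → J6 → T5 → F3 → K7 → HQ (or its reverse).

Minimum total distance: 74 m.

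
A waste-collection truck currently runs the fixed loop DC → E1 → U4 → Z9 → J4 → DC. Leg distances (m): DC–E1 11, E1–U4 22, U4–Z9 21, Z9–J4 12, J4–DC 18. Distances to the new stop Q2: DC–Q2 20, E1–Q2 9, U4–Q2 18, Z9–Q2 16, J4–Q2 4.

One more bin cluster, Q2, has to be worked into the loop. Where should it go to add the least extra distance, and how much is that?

+5 m — insert Q2 between E1 and U4.

Insertion cost between consecutive stops i–j is d(i,Q2) + d(Q2,j) − d(i,j):
  between DC and E1: 20 + 9 − 11 = 18
  between E1 and U4: 9 + 18 − 22 = 5
  between U4 and Z9: 18 + 16 − 21 = 13
  between Z9 and J4: 16 + 4 − 12 = 8
  between J4 and DC: 4 + 20 − 18 = 6
Cheapest insertion is between E1 and U4, adding 5.
New total = 84 + 5 = 89.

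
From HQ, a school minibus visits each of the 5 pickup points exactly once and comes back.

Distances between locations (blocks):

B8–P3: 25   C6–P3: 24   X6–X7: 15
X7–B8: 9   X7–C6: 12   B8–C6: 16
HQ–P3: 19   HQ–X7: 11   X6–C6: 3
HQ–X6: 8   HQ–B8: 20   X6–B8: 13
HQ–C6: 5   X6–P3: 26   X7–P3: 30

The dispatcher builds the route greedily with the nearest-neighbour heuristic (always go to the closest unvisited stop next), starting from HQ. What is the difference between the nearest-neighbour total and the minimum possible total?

HQ: C6=5, X6=8, X7=11, P3=19, B8=20 ⇒ C6
C6: X6=3, X7=12, B8=16, P3=24 ⇒ X6
X6: B8=13, X7=15, P3=26 ⇒ B8
B8: X7=9, P3=25 ⇒ X7
X7: P3=30 ⇒ P3
NN route HQ → C6 → X6 → B8 → X7 → P3 → HQ costs 79.
Optimal: HQ → X6 → C6 → X7 → B8 → P3 → HQ costs 76 (by enumerating all 60 distinct tours).
Excess = 79 − 76 = 3.

Excess over optimum: 3 blocks.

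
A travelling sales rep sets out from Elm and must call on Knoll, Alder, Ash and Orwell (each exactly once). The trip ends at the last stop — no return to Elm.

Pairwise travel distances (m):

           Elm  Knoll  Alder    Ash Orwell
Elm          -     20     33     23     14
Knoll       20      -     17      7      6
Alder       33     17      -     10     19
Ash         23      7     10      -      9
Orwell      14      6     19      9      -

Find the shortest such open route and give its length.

There are 4! = 24 possible orderings.
Elm - Knoll - Alder - Ash - Orwell: 20+17+10+9 = 56
Elm - Knoll - Alder - Orwell - Ash: 20+17+19+9 = 65
Elm - Knoll - Ash - Alder - Orwell: 20+7+10+19 = 56
Elm - Knoll - Ash - Orwell - Alder: 20+7+9+19 = 55
Elm - Knoll - Orwell - Alder - Ash: 20+6+19+10 = 55
Elm - Knoll - Orwell - Ash - Alder: 20+6+9+10 = 45
Elm - Alder - Knoll - Ash - Orwell: 33+17+7+9 = 66
Elm - Alder - Knoll - Orwell - Ash: 33+17+6+9 = 65
Elm - Alder - Ash - Knoll - Orwell: 33+10+7+6 = 56
Elm - Alder - Ash - Orwell - Knoll: 33+10+9+6 = 58
Elm - Alder - Orwell - Knoll - Ash: 33+19+6+7 = 65
Elm - Alder - Orwell - Ash - Knoll: 33+19+9+7 = 68
Elm - Ash - Knoll - Alder - Orwell: 23+7+17+19 = 66
Elm - Ash - Knoll - Orwell - Alder: 23+7+6+19 = 55
… (10 more)
Elm - Orwell - Knoll - Ash - Alder: 14+6+7+10 = 37  ← best
The minimum is 37.
One shortest path: Elm → Orwell → Knoll → Ash → Alder.

Shortest open route: 37 m.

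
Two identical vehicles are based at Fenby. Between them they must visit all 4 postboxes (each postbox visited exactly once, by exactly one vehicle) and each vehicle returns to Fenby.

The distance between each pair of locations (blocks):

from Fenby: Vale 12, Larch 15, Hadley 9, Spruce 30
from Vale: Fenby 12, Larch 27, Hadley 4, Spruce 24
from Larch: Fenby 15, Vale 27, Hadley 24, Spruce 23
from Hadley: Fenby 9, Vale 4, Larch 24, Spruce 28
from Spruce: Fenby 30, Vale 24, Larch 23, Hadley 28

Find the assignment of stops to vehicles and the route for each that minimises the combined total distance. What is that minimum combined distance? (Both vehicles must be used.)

92 blocks — the smallest possible combined total.

Try each way of splitting the stops between the two vehicles (each non-empty) and, for each split, find the best tour for each vehicle:
  {Vale} + {Larch, Hadley, Spruce}: 24 + 75 = 99
  {Larch} + {Vale, Hadley, Spruce}: 30 + 67 = 97
  {Vale, Larch} + {Hadley, Spruce}: 54 + 67 = 121
  {Hadley} + {Vale, Larch, Spruce}: 18 + 74 = 92
  {Vale, Hadley} + {Larch, Spruce}: 25 + 68 = 93
  {Larch, Hadley} + {Vale, Spruce}: 48 + 66 = 114
  … (7 splits in total)
Best: vehicle 1 Fenby → Hadley → Fenby = 18; vehicle 2 Fenby → Vale → Spruce → Larch → Fenby = 74; combined 92.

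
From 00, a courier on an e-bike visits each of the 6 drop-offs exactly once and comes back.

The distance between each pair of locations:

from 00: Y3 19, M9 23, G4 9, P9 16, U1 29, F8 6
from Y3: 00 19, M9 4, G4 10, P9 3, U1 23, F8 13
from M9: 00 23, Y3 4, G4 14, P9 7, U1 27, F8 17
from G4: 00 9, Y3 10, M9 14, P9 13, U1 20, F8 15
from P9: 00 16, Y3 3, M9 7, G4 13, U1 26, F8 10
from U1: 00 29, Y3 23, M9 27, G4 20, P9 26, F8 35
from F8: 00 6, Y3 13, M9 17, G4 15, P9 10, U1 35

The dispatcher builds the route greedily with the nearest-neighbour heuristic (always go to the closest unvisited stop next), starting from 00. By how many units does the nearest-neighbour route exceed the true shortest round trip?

From 00: F8=6, G4=9, P9=16, Y3=19, M9=23, U1=29 → choose F8 (6).
From F8: P9=10, Y3=13, G4=15, M9=17, U1=35 → choose P9 (10).
From P9: Y3=3, M9=7, G4=13, U1=26 → choose Y3 (3).
From Y3: M9=4, G4=10, U1=23 → choose M9 (4).
From M9: G4=14, U1=27 → choose G4 (14).
From G4: U1=20 → choose U1 (20).
NN route 00 → F8 → P9 → Y3 → M9 → G4 → U1 → 00 costs 86.
Optimal: 00 → G4 → U1 → Y3 → M9 → P9 → F8 → 00 costs 79 (by enumerating all 360 distinct tours).
Excess = 86 − 79 = 7.

7 longer than the optimal tour.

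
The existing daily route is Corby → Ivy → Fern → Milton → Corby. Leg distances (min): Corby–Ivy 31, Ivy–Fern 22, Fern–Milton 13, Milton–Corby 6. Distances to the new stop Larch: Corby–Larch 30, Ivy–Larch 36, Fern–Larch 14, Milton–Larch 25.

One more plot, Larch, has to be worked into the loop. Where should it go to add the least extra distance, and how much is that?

+26 min — insert Larch between Fern and Milton.

Insertion cost between consecutive stops i–j is d(i,Larch) + d(Larch,j) − d(i,j):
  between Corby and Ivy: 30 + 36 − 31 = 35
  between Ivy and Fern: 36 + 14 − 22 = 28
  between Fern and Milton: 14 + 25 − 13 = 26
  between Milton and Corby: 25 + 30 − 6 = 49
Cheapest insertion is between Fern and Milton, adding 26.
New total = 72 + 26 = 98.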